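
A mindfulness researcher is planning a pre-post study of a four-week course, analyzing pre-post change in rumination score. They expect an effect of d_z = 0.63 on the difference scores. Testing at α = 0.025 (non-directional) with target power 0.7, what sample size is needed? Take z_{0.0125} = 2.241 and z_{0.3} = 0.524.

n = 20 pairs

For a paired (one-sample on differences) test: n = ((z_{α/2} + z_β) / d)².
z_{α/2} + z_β = 2.241 + 0.524 = 2.765.
n = (2.765 / 0.63)² = 4.389² = 19.26.
Round up.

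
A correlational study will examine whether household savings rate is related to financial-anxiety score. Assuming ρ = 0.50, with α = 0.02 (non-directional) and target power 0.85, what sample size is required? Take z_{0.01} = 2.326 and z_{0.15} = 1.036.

Fisher's z: C = ½·ln((1+r)/(1−r)) = ½·ln(3.0000) = 0.5493.
n = ((z_{α/2} + z_β)/C)² + 3.
(2.326 + 1.036) / 0.5493 = 3.362 / 0.5493 = 6.121.
n = 6.121² + 3 = 37.46 + 3 = 40.5.
Round up.

n = 41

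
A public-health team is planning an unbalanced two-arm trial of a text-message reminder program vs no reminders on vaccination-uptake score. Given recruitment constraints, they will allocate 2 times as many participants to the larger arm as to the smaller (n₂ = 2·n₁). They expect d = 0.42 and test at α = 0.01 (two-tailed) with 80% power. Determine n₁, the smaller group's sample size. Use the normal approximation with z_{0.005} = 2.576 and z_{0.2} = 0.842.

With allocation ratio k = n₂/n₁ = 2, Var(x̄₁−x̄₂) = σ²(1/n₁ + 1/(k·n₁)) = σ²·(k+1)/(k·n₁).
So n₁ = (1 + 1/k)·((z_{α/2} + z_β)/d)² = 1.500 × (3.418/0.42)².
n₁ = 1.500 × 66.23 = 99.3.
Round up: n₁ = 100, giving n₂ = 2 × 100 = 200.

n₁ = 100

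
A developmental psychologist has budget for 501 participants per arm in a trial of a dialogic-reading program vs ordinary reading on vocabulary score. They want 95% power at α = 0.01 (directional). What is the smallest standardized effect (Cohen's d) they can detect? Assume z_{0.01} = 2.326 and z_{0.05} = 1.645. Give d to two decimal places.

For two independent groups of n = 501 each: d_min = (z_{α} + z_β)·√(2/n).
z-sum = 2.326 + 1.645 = 3.971.
d_min = 3.971 × √(2/501) = 3.971 × 0.0632 = 0.251.

d_min ≈ 0.25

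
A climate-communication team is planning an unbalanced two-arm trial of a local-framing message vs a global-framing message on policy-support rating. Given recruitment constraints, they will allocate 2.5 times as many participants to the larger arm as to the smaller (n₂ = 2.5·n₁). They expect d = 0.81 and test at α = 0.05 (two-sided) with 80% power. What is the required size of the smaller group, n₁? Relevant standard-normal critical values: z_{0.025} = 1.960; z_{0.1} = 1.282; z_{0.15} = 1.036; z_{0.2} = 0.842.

n₁ = 17

With allocation ratio k = n₂/n₁ = 2.5, Var(x̄₁−x̄₂) = σ²(1/n₁ + 1/(k·n₁)) = σ²·(k+1)/(k·n₁).
So n₁ = (1 + 1/k)·((z_{α/2} + z_β)/d)² = 1.400 × (2.802/0.81)².
n₁ = 1.400 × 11.97 = 16.8.
Round up: n₁ = 17, giving n₂ = ⌈2.5 × 17⌉ = ⌈42.5⌉ = 43.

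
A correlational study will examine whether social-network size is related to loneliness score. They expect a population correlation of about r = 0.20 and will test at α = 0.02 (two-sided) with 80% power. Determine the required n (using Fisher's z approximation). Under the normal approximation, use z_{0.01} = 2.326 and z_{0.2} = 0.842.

n = 248

Fisher's z: C = ½·ln((1+r)/(1−r)) = ½·ln(1.5000) = 0.2027.
n = ((z_{α/2} + z_β)/C)² + 3.
(2.326 + 0.842) / 0.2027 = 3.168 / 0.2027 = 15.629.
n = 15.629² + 3 = 244.27 + 3 = 247.3.
Round up.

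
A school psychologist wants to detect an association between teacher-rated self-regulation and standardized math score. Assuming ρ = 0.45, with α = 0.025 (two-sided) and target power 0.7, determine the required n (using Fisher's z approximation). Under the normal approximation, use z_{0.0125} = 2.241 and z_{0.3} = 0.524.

Fisher's z: C = ½·ln((1+r)/(1−r)) = ½·ln(2.6364) = 0.4847.
n = ((z_{α/2} + z_β)/C)² + 3.
(2.241 + 0.524) / 0.4847 = 2.765 / 0.4847 = 5.705.
n = 5.705² + 3 = 32.54 + 3 = 35.5.
Round up.

n = 36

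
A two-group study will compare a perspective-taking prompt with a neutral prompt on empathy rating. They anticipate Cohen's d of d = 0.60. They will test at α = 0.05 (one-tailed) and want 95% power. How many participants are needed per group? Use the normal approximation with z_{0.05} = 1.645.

For two independent groups with equal n: n = 2·((z_{α} + z_β) / d)².
z_{α} + z_β = 1.645 + 1.645 = 3.290.
n = 2 × (3.290 / 0.60)² = 2 × 5.483² = 2 × 30.07 = 60.1.
Round up to the next whole participant.

n = 61 per group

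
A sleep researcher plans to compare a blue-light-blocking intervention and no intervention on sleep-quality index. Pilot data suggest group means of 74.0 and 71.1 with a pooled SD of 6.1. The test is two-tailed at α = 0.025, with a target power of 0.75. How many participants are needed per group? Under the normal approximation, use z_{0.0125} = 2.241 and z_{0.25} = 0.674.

Cohen's d = |M₁ − M₂| / SD_pooled = |74.0 − 71.1| / 6.1 = 2.9 / 6.1 = 0.475.
For two independent groups with equal n: n = 2·((z_{α/2} + z_β) / d)².
z_{α/2} + z_β = 2.241 + 0.674 = 2.915.
n = 2 × (2.915 / 0.475)² = 2 × 6.137² = 2 × 37.66 = 75.3.
Round up to the next whole participant.

n = 76 per group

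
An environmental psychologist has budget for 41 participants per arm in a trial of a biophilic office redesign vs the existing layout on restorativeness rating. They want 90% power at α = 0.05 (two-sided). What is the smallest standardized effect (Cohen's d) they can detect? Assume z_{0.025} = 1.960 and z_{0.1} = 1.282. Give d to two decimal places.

For two independent groups of n = 41 each: d_min = (z_{α/2} + z_β)·√(2/n).
z-sum = 1.960 + 1.282 = 3.242.
d_min = 3.242 × √(2/41) = 3.242 × 0.2209 = 0.716.

d_min ≈ 0.72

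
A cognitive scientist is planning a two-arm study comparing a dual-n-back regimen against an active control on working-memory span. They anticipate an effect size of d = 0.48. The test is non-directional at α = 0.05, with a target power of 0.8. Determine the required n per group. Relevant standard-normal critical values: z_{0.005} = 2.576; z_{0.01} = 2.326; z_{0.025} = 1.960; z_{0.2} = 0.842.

For two independent groups with equal n: n = 2·((z_{α/2} + z_β) / d)².
z_{α/2} + z_β = 1.960 + 0.842 = 2.802.
n = 2 × (2.802 / 0.48)² = 2 × 5.838² = 2 × 34.08 = 68.2.
Round up to the next whole participant.

n = 69 per group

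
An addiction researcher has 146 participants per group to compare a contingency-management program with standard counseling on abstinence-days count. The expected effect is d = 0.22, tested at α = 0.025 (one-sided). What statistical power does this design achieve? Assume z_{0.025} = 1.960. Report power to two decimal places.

For two equal groups, power = Φ(d·√(n/2) − z_{α}).
d·√(n/2) = 0.22 × √(146/2) = 0.22 × 8.544 = 1.880.
z_β = 1.880 − 1.960 = -0.080.
Power = Φ(-0.080) = 0.468.

power ≈ 0.47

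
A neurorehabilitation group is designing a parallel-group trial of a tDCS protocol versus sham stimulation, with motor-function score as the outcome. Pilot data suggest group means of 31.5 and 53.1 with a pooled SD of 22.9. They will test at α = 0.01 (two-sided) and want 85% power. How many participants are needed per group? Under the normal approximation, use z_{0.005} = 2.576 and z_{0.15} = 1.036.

n = 30 per group

Cohen's d = |M₁ − M₂| / SD_pooled = |31.5 − 53.1| / 22.9 = 21.6 / 22.9 = 0.943.
For two independent groups with equal n: n = 2·((z_{α/2} + z_β) / d)².
z_{α/2} + z_β = 2.576 + 1.036 = 3.612.
n = 2 × (3.612 / 0.943)² = 2 × 3.830² = 2 × 14.67 = 29.3.
Round up to the next whole participant.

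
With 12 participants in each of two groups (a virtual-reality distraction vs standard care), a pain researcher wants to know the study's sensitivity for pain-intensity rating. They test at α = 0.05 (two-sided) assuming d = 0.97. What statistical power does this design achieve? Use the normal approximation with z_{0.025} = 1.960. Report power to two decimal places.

For two equal groups, power = Φ(d·√(n/2) − z_{α/2}).
d·√(n/2) = 0.97 × √(12/2) = 0.97 × 2.449 = 2.376.
z_β = 2.376 − 1.960 = 0.416.
Power = Φ(0.416) = 0.661.

power ≈ 0.66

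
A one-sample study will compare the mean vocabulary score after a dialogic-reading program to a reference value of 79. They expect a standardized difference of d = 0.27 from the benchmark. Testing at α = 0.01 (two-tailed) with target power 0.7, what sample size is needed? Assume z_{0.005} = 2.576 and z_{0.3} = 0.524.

For a one-sample test: n = ((z_{α/2} + z_β) / d)².
z_{α/2} + z_β = 2.576 + 0.524 = 3.100.
n = (3.100 / 0.27)² = 11.481² = 131.82.
Round up.

n = 132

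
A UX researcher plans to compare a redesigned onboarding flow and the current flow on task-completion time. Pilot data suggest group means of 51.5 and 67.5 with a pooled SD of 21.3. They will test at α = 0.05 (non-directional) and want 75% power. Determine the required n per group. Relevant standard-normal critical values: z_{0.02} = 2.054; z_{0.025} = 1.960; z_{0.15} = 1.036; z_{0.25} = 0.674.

n = 25 per group

Cohen's d = |M₁ − M₂| / SD_pooled = |51.5 − 67.5| / 21.3 = 16.0 / 21.3 = 0.751.
For two independent groups with equal n: n = 2·((z_{α/2} + z_β) / d)².
z_{α/2} + z_β = 1.960 + 0.674 = 2.634.
n = 2 × (2.634 / 0.751)² = 2 × 3.507² = 2 × 12.30 = 24.6.
Round up to the next whole participant.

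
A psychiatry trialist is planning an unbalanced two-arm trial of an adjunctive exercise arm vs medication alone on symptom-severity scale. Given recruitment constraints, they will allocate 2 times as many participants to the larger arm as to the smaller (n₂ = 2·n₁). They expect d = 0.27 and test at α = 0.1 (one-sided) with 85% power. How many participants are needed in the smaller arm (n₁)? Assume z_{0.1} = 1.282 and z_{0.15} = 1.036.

With allocation ratio k = n₂/n₁ = 2, Var(x̄₁−x̄₂) = σ²(1/n₁ + 1/(k·n₁)) = σ²·(k+1)/(k·n₁).
So n₁ = (1 + 1/k)·((z_{α} + z_β)/d)² = 1.500 × (2.318/0.27)².
n₁ = 1.500 × 73.71 = 110.6.
Round up: n₁ = 111, giving n₂ = 2 × 111 = 222.

n₁ = 111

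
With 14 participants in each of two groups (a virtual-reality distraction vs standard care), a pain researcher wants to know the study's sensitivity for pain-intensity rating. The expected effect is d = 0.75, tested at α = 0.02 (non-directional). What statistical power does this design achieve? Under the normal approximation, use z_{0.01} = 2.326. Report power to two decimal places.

For two equal groups, power = Φ(d·√(n/2) − z_{α/2}).
d·√(n/2) = 0.75 × √(14/2) = 0.75 × 2.646 = 1.984.
z_β = 1.984 − 2.326 = -0.342.
Power = Φ(-0.342) = 0.366.

power ≈ 0.37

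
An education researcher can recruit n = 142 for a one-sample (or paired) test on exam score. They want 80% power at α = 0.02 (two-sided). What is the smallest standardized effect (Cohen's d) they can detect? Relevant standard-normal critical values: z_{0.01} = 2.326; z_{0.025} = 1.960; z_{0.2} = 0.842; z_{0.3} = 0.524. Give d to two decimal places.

d_min ≈ 0.27

For a single sample (or paired design) of n = 142: d_min = (z_{α/2} + z_β)/√n.
z-sum = 2.326 + 0.842 = 3.168.
d_min = 3.168 / √142 = 3.168 / 11.916 = 0.266.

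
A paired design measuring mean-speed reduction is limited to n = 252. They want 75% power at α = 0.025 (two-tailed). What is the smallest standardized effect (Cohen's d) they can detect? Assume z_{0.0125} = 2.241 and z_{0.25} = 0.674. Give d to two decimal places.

d_min ≈ 0.18

For a single sample (or paired design) of n = 252: d_min = (z_{α/2} + z_β)/√n.
z-sum = 2.241 + 0.674 = 2.915.
d_min = 2.915 / √252 = 2.915 / 15.875 = 0.184.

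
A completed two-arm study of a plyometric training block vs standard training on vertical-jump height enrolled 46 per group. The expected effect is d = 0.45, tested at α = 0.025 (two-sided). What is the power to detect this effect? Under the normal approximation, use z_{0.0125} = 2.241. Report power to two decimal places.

power ≈ 0.47

For two equal groups, power = Φ(d·√(n/2) − z_{α/2}).
d·√(n/2) = 0.45 × √(46/2) = 0.45 × 4.796 = 2.158.
z_β = 2.158 − 2.241 = -0.083.
Power = Φ(-0.083) = 0.467.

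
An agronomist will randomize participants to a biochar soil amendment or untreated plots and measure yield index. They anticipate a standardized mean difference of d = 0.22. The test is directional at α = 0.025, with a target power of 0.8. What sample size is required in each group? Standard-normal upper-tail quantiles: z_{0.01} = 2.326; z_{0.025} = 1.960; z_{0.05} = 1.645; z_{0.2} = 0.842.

n = 325 per group

For two independent groups with equal n: n = 2·((z_{α} + z_β) / d)².
z_{α} + z_β = 1.960 + 0.842 = 2.802.
n = 2 × (2.802 / 0.22)² = 2 × 12.736² = 2 × 162.21 = 324.4.
Round up to the next whole participant.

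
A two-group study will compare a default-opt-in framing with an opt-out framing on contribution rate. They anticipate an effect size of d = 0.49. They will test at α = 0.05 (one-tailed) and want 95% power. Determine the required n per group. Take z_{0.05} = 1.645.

n = 91 per group

For two independent groups with equal n: n = 2·((z_{α} + z_β) / d)².
z_{α} + z_β = 1.645 + 1.645 = 3.290.
n = 2 × (3.290 / 0.49)² = 2 × 6.714² = 2 × 45.08 = 90.2.
Round up to the next whole participant.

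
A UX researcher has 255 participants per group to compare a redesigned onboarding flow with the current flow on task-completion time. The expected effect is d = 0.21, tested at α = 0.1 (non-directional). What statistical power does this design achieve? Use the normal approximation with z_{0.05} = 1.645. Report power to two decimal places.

For two equal groups, power = Φ(d·√(n/2) − z_{α/2}).
d·√(n/2) = 0.21 × √(255/2) = 0.21 × 11.292 = 2.371.
z_β = 2.371 − 1.645 = 0.726.
Power = Φ(0.726) = 0.766.

power ≈ 0.77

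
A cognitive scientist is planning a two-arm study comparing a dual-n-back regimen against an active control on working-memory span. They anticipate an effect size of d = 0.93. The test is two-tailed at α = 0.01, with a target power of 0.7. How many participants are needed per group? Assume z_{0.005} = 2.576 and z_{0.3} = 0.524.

For two independent groups with equal n: n = 2·((z_{α/2} + z_β) / d)².
z_{α/2} + z_β = 2.576 + 0.524 = 3.100.
n = 2 × (3.100 / 0.93)² = 2 × 3.333² = 2 × 11.11 = 22.2.
Round up to the next whole participant.

n = 23 per group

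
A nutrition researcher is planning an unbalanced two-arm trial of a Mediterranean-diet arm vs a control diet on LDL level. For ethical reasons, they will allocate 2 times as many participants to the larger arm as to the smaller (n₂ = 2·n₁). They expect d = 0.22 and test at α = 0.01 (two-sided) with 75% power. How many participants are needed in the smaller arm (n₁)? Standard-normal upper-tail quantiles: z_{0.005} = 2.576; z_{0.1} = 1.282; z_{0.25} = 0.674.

With allocation ratio k = n₂/n₁ = 2, Var(x̄₁−x̄₂) = σ²(1/n₁ + 1/(k·n₁)) = σ²·(k+1)/(k·n₁).
So n₁ = (1 + 1/k)·((z_{α/2} + z_β)/d)² = 1.500 × (3.250/0.22)².
n₁ = 1.500 × 218.23 = 327.4.
Round up: n₁ = 328, giving n₂ = 2 × 328 = 656.

n₁ = 328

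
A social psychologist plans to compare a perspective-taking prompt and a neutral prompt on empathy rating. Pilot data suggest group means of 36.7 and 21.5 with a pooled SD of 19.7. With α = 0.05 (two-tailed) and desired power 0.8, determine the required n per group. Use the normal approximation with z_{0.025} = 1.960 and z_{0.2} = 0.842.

n = 27 per group

Cohen's d = |M₁ − M₂| / SD_pooled = |36.7 − 21.5| / 19.7 = 15.2 / 19.7 = 0.772.
For two independent groups with equal n: n = 2·((z_{α/2} + z_β) / d)².
z_{α/2} + z_β = 1.960 + 0.842 = 2.802.
n = 2 × (2.802 / 0.772)² = 2 × 3.630² = 2 × 13.17 = 26.3.
Round up to the next whole participant.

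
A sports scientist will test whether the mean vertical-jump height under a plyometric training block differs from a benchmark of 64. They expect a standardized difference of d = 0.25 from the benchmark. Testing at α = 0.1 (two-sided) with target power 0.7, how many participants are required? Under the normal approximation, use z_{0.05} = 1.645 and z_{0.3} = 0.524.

For a one-sample test: n = ((z_{α/2} + z_β) / d)².
z_{α/2} + z_β = 1.645 + 0.524 = 2.169.
n = (2.169 / 0.25)² = 8.676² = 75.27.
Round up.

n = 76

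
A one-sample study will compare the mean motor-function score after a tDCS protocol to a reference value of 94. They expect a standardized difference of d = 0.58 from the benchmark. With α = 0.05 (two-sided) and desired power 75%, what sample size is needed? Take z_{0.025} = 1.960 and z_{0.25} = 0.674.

For a one-sample test: n = ((z_{α/2} + z_β) / d)².
z_{α/2} + z_β = 1.960 + 0.674 = 2.634.
n = (2.634 / 0.58)² = 4.541² = 20.62.
Round up.

n = 21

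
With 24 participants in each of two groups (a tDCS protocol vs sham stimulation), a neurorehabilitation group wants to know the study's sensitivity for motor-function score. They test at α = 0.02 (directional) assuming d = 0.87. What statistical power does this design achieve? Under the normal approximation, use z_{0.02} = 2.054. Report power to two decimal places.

power ≈ 0.83

For two equal groups, power = Φ(d·√(n/2) − z_{α}).
d·√(n/2) = 0.87 × √(24/2) = 0.87 × 3.464 = 3.014.
z_β = 3.014 − 2.054 = 0.960.
Power = Φ(0.960) = 0.831.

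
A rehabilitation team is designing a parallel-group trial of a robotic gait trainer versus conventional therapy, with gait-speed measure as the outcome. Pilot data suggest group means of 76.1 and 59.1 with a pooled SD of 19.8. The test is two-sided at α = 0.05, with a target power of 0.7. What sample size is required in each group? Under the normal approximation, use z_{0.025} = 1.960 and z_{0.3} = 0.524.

Cohen's d = |M₁ − M₂| / SD_pooled = |76.1 − 59.1| / 19.8 = 17.0 / 19.8 = 0.859.
For two independent groups with equal n: n = 2·((z_{α/2} + z_β) / d)².
z_{α/2} + z_β = 1.960 + 0.524 = 2.484.
n = 2 × (2.484 / 0.859)² = 2 × 2.892² = 2 × 8.36 = 16.7.
Round up to the next whole participant.

n = 17 per group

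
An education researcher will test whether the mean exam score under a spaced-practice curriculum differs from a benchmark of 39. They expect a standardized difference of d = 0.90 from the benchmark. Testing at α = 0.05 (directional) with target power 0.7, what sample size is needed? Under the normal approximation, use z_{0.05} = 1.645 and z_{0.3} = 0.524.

For a one-sample test: n = ((z_{α} + z_β) / d)².
z_{α} + z_β = 1.645 + 0.524 = 2.169.
n = (2.169 / 0.90)² = 2.410² = 5.81.
Round up.

n = 6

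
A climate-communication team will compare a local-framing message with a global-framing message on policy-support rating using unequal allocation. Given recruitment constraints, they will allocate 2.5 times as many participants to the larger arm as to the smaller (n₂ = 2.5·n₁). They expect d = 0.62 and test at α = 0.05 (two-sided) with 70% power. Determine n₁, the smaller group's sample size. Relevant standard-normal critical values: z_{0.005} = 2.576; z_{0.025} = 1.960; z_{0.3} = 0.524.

With allocation ratio k = n₂/n₁ = 2.5, Var(x̄₁−x̄₂) = σ²(1/n₁ + 1/(k·n₁)) = σ²·(k+1)/(k·n₁).
So n₁ = (1 + 1/k)·((z_{α/2} + z_β)/d)² = 1.400 × (2.484/0.62)².
n₁ = 1.400 × 16.05 = 22.5.
Round up: n₁ = 23, giving n₂ = ⌈2.5 × 23⌉ = ⌈57.5⌉ = 58.

n₁ = 23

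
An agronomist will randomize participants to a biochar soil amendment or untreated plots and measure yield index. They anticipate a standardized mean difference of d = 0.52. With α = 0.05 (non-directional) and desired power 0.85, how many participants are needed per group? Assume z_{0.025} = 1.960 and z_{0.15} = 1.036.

For two independent groups with equal n: n = 2·((z_{α/2} + z_β) / d)².
z_{α/2} + z_β = 1.960 + 1.036 = 2.996.
n = 2 × (2.996 / 0.52)² = 2 × 5.762² = 2 × 33.20 = 66.4.
Round up to the next whole participant.

n = 67 per group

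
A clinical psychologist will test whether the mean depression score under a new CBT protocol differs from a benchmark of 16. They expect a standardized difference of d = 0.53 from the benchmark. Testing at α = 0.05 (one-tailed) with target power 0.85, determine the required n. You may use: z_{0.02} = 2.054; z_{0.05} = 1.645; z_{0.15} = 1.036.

For a one-sample test: n = ((z_{α} + z_β) / d)².
z_{α} + z_β = 1.645 + 1.036 = 2.681.
n = (2.681 / 0.53)² = 5.058² = 25.59.
Round up.

n = 26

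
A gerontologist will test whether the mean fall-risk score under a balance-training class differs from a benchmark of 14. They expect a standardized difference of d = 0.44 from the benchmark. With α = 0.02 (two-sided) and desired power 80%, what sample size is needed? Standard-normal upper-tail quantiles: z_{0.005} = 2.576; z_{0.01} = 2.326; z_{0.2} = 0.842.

n = 52

For a one-sample test: n = ((z_{α/2} + z_β) / d)².
z_{α/2} + z_β = 2.326 + 0.842 = 3.168.
n = (3.168 / 0.44)² = 7.200² = 51.84.
Round up.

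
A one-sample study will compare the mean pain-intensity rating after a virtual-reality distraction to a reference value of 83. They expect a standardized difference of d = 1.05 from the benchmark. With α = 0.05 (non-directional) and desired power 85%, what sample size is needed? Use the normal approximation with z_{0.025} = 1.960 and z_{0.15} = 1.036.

For a one-sample test: n = ((z_{α/2} + z_β) / d)².
z_{α/2} + z_β = 1.960 + 1.036 = 2.996.
n = (2.996 / 1.05)² = 2.853² = 8.14.
Round up.

n = 9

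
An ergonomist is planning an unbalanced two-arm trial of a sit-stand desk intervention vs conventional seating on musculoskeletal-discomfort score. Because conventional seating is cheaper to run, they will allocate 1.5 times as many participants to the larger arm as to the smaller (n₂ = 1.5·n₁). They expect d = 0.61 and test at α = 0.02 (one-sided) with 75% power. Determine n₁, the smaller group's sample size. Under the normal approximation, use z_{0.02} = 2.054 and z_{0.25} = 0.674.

n₁ = 34

With allocation ratio k = n₂/n₁ = 1.5, Var(x̄₁−x̄₂) = σ²(1/n₁ + 1/(k·n₁)) = σ²·(k+1)/(k·n₁).
So n₁ = (1 + 1/k)·((z_{α} + z_β)/d)² = 1.667 × (2.728/0.61)².
n₁ = 1.667 × 20.00 = 33.3.
Round up: n₁ = 34, giving n₂ = 1.5 × 34 = 51.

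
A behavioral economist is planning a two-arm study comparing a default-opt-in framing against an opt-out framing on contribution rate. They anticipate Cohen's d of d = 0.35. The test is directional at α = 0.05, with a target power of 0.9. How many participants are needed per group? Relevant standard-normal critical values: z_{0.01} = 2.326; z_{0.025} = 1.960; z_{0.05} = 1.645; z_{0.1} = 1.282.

For two independent groups with equal n: n = 2·((z_{α} + z_β) / d)².
z_{α} + z_β = 1.645 + 1.282 = 2.927.
n = 2 × (2.927 / 0.35)² = 2 × 8.363² = 2 × 69.94 = 139.9.
Round up to the next whole participant.

n = 140 per group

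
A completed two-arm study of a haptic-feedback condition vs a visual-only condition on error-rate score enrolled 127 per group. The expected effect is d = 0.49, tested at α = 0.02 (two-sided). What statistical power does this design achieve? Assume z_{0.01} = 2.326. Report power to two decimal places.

For two equal groups, power = Φ(d·√(n/2) − z_{α/2}).
d·√(n/2) = 0.49 × √(127/2) = 0.49 × 7.969 = 3.905.
z_β = 3.905 − 2.326 = 1.579.
Power = Φ(1.579) = 0.943.

power ≈ 0.94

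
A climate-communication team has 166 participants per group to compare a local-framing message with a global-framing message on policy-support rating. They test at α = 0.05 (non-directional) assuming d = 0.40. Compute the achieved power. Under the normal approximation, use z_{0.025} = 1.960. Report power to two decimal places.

For two equal groups, power = Φ(d·√(n/2) − z_{α/2}).
d·√(n/2) = 0.40 × √(166/2) = 0.40 × 9.110 = 3.644.
z_β = 3.644 − 1.960 = 1.684.
Power = Φ(1.684) = 0.954.

power ≈ 0.95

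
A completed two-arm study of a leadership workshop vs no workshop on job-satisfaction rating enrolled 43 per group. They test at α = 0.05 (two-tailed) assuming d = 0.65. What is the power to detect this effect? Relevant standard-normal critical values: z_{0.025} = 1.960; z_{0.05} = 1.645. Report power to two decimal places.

power ≈ 0.85

For two equal groups, power = Φ(d·√(n/2) − z_{α/2}).
d·√(n/2) = 0.65 × √(43/2) = 0.65 × 4.637 = 3.014.
z_β = 3.014 − 1.960 = 1.054.
Power = Φ(1.054) = 0.854.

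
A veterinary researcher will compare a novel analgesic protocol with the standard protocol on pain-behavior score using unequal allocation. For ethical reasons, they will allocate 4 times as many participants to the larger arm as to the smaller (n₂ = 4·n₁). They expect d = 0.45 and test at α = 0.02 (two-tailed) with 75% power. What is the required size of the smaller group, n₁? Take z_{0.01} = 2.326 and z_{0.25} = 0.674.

With allocation ratio k = n₂/n₁ = 4, Var(x̄₁−x̄₂) = σ²(1/n₁ + 1/(k·n₁)) = σ²·(k+1)/(k·n₁).
So n₁ = (1 + 1/k)·((z_{α/2} + z_β)/d)² = 1.250 × (3.000/0.45)².
n₁ = 1.250 × 44.44 = 55.6.
Round up: n₁ = 56, giving n₂ = 4 × 56 = 224.

n₁ = 56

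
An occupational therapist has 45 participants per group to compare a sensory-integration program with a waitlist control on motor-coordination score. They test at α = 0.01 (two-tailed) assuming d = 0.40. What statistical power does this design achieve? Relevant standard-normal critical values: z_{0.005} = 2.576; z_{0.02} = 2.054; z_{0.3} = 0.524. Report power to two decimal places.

For two equal groups, power = Φ(d·√(n/2) − z_{α/2}).
d·√(n/2) = 0.40 × √(45/2) = 0.40 × 4.743 = 1.897.
z_β = 1.897 − 2.576 = -0.679.
Power = Φ(-0.679) = 0.249.

power ≈ 0.25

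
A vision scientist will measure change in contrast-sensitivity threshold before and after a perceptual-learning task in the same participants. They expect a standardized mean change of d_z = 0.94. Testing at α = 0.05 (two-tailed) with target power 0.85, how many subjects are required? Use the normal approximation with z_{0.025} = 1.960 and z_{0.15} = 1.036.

For a paired (one-sample on differences) test: n = ((z_{α/2} + z_β) / d)².
z_{α/2} + z_β = 1.960 + 1.036 = 2.996.
n = (2.996 / 0.94)² = 3.187² = 10.16.
Round up.

n = 11 pairs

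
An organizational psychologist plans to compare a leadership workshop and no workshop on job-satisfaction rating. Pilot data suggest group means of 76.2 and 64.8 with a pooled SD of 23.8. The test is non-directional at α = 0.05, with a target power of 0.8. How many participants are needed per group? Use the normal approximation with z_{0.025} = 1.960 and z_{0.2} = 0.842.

Cohen's d = |M₁ − M₂| / SD_pooled = |76.2 − 64.8| / 23.8 = 11.4 / 23.8 = 0.479.
For two independent groups with equal n: n = 2·((z_{α/2} + z_β) / d)².
z_{α/2} + z_β = 1.960 + 0.842 = 2.802.
n = 2 × (2.802 / 0.479)² = 2 × 5.850² = 2 × 34.22 = 68.4.
Round up to the next whole participant.

n = 69 per group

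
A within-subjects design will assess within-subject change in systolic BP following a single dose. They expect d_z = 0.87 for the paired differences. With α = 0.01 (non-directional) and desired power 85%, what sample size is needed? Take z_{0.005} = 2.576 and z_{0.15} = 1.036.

n = 18 pairs

For a paired (one-sample on differences) test: n = ((z_{α/2} + z_β) / d)².
z_{α/2} + z_β = 2.576 + 1.036 = 3.612.
n = (3.612 / 0.87)² = 4.152² = 17.24.
Round up.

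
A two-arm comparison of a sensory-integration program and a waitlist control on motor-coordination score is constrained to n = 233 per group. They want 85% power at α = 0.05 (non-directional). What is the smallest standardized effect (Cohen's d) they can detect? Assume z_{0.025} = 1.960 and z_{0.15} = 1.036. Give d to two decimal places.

For two independent groups of n = 233 each: d_min = (z_{α/2} + z_β)·√(2/n).
z-sum = 1.960 + 1.036 = 2.996.
d_min = 2.996 × √(2/233) = 2.996 × 0.0926 = 0.278.

d_min ≈ 0.28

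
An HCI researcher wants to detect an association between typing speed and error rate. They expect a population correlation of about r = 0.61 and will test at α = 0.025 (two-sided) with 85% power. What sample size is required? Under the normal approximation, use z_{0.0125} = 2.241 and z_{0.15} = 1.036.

n = 25

Fisher's z: C = ½·ln((1+r)/(1−r)) = ½·ln(4.1282) = 0.7089.
n = ((z_{α/2} + z_β)/C)² + 3.
(2.241 + 1.036) / 0.7089 = 3.277 / 0.7089 = 4.623.
n = 4.623² + 3 = 21.37 + 3 = 24.4.
Round up.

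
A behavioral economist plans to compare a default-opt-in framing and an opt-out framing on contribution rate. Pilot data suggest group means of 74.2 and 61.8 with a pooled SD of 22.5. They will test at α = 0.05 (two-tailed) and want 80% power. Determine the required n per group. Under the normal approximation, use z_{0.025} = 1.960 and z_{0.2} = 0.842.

Cohen's d = |M₁ − M₂| / SD_pooled = |74.2 − 61.8| / 22.5 = 12.4 / 22.5 = 0.551.
For two independent groups with equal n: n = 2·((z_{α/2} + z_β) / d)².
z_{α/2} + z_β = 1.960 + 0.842 = 2.802.
n = 2 × (2.802 / 0.551)² = 2 × 5.085² = 2 × 25.86 = 51.7.
Round up to the next whole participant.

n = 52 per group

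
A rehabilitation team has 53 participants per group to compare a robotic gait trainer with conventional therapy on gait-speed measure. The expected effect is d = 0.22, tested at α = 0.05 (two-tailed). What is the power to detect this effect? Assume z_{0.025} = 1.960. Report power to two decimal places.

For two equal groups, power = Φ(d·√(n/2) − z_{α/2}).
d·√(n/2) = 0.22 × √(53/2) = 0.22 × 5.148 = 1.133.
z_β = 1.133 − 1.960 = -0.827.
Power = Φ(-0.827) = 0.204.

power ≈ 0.20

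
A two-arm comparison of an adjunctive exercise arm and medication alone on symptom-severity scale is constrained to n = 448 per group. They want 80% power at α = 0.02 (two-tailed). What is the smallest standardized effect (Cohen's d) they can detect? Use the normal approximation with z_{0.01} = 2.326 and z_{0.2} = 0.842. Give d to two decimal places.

d_min ≈ 0.21

For two independent groups of n = 448 each: d_min = (z_{α/2} + z_β)·√(2/n).
z-sum = 2.326 + 0.842 = 3.168.
d_min = 3.168 × √(2/448) = 3.168 × 0.0668 = 0.212.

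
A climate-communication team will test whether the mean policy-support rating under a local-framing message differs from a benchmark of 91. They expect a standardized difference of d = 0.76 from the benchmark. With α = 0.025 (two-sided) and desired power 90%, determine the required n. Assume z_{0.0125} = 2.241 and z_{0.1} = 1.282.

n = 22

For a one-sample test: n = ((z_{α/2} + z_β) / d)².
z_{α/2} + z_β = 2.241 + 1.282 = 3.523.
n = (3.523 / 0.76)² = 4.636² = 21.49.
Round up.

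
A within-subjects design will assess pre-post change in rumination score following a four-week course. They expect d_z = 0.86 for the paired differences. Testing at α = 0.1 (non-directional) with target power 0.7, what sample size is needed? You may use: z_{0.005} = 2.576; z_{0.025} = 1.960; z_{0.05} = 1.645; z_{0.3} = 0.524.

For a paired (one-sample on differences) test: n = ((z_{α/2} + z_β) / d)².
z_{α/2} + z_β = 1.645 + 0.524 = 2.169.
n = (2.169 / 0.86)² = 2.522² = 6.36.
Round up.

n = 7 pairs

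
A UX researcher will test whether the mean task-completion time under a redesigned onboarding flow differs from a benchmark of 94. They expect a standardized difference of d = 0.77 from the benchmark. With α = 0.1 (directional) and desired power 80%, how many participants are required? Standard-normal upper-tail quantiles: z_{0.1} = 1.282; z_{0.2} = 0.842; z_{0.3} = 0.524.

For a one-sample test: n = ((z_{α} + z_β) / d)².
z_{α} + z_β = 1.282 + 0.842 = 2.124.
n = (2.124 / 0.77)² = 2.758² = 7.61.
Round up.

n = 8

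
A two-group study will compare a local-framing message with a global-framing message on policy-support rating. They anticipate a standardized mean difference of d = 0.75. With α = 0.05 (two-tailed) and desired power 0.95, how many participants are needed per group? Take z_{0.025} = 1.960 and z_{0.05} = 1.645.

n = 47 per group

For two independent groups with equal n: n = 2·((z_{α/2} + z_β) / d)².
z_{α/2} + z_β = 1.960 + 1.645 = 3.605.
n = 2 × (3.605 / 0.75)² = 2 × 4.807² = 2 × 23.10 = 46.2.
Round up to the next whole participant.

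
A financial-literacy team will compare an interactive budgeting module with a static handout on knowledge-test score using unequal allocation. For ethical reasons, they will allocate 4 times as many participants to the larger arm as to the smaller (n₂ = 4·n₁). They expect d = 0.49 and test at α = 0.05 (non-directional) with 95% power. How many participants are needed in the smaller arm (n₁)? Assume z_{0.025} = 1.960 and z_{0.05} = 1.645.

n₁ = 68

With allocation ratio k = n₂/n₁ = 4, Var(x̄₁−x̄₂) = σ²(1/n₁ + 1/(k·n₁)) = σ²·(k+1)/(k·n₁).
So n₁ = (1 + 1/k)·((z_{α/2} + z_β)/d)² = 1.250 × (3.605/0.49)².
n₁ = 1.250 × 54.13 = 67.7.
Round up: n₁ = 68, giving n₂ = 4 × 68 = 272.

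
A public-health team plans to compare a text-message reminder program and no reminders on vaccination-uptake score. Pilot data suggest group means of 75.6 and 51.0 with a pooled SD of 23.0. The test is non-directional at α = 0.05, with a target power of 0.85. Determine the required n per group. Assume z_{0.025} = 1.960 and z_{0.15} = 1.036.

n = 16 per group

Cohen's d = |M₁ − M₂| / SD_pooled = |75.6 − 51.0| / 23.0 = 24.6 / 23.0 = 1.070.
For two independent groups with equal n: n = 2·((z_{α/2} + z_β) / d)².
z_{α/2} + z_β = 1.960 + 1.036 = 2.996.
n = 2 × (2.996 / 1.070)² = 2 × 2.800² = 2 × 7.84 = 15.7.
Round up to the next whole participant.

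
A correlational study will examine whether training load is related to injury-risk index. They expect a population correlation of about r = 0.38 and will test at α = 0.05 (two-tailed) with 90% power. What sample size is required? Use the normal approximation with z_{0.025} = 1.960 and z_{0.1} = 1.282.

Fisher's z: C = ½·ln((1+r)/(1−r)) = ½·ln(2.2258) = 0.4001.
n = ((z_{α/2} + z_β)/C)² + 3.
(1.960 + 1.282) / 0.4001 = 3.242 / 0.4001 = 8.103.
n = 8.103² + 3 = 65.66 + 3 = 68.7.
Round up.

n = 69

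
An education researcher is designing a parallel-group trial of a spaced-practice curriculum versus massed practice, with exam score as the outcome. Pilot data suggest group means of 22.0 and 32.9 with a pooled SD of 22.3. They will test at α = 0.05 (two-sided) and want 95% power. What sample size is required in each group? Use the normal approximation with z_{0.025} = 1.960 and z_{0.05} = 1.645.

Cohen's d = |M₁ − M₂| / SD_pooled = |22.0 − 32.9| / 22.3 = 10.9 / 22.3 = 0.489.
For two independent groups with equal n: n = 2·((z_{α/2} + z_β) / d)².
z_{α/2} + z_β = 1.960 + 1.645 = 3.605.
n = 2 × (3.605 / 0.489)² = 2 × 7.372² = 2 × 54.35 = 108.7.
Round up to the next whole participant.

n = 109 per group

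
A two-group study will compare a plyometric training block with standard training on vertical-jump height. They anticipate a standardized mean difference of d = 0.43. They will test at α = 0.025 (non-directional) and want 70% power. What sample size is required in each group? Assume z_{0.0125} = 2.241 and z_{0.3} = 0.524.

For two independent groups with equal n: n = 2·((z_{α/2} + z_β) / d)².
z_{α/2} + z_β = 2.241 + 0.524 = 2.765.
n = 2 × (2.765 / 0.43)² = 2 × 6.430² = 2 × 41.35 = 82.7.
Round up to the next whole participant.

n = 83 per group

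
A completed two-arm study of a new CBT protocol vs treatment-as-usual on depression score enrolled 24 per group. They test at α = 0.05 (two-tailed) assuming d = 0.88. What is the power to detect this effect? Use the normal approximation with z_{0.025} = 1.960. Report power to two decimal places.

For two equal groups, power = Φ(d·√(n/2) − z_{α/2}).
d·√(n/2) = 0.88 × √(24/2) = 0.88 × 3.464 = 3.048.
z_β = 3.048 − 1.960 = 1.088.
Power = Φ(1.088) = 0.862.

power ≈ 0.86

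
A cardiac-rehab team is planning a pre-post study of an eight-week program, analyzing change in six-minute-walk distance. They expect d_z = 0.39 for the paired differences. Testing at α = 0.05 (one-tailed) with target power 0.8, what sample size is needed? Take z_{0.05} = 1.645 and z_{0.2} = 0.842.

For a paired (one-sample on differences) test: n = ((z_{α} + z_β) / d)².
z_{α} + z_β = 1.645 + 0.842 = 2.487.
n = (2.487 / 0.39)² = 6.377² = 40.67.
Round up.

n = 41 pairs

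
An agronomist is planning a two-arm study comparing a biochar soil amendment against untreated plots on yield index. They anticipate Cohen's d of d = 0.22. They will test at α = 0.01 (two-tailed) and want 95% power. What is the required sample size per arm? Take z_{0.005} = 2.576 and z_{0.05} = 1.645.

For two independent groups with equal n: n = 2·((z_{α/2} + z_β) / d)².
z_{α/2} + z_β = 2.576 + 1.645 = 4.221.
n = 2 × (4.221 / 0.22)² = 2 × 19.186² = 2 × 368.12 = 736.2.
Round up to the next whole participant.

n = 737 per group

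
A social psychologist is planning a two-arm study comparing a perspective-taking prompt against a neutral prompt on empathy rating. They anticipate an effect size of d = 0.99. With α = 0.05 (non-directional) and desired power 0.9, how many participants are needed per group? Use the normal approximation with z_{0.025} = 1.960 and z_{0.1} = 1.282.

n = 22 per group

For two independent groups with equal n: n = 2·((z_{α/2} + z_β) / d)².
z_{α/2} + z_β = 1.960 + 1.282 = 3.242.
n = 2 × (3.242 / 0.99)² = 2 × 3.275² = 2 × 10.72 = 21.4.
Round up to the next whole participant.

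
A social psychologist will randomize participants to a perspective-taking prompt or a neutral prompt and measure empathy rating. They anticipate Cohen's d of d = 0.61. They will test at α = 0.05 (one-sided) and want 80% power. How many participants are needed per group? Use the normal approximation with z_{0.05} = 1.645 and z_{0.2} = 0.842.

n = 34 per group

For two independent groups with equal n: n = 2·((z_{α} + z_β) / d)².
z_{α} + z_β = 1.645 + 0.842 = 2.487.
n = 2 × (2.487 / 0.61)² = 2 × 4.077² = 2 × 16.62 = 33.2.
Round up to the next whole participant.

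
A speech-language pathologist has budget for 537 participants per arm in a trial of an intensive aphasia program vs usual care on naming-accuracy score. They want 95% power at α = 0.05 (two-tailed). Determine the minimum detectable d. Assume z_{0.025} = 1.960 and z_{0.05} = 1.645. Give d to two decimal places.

For two independent groups of n = 537 each: d_min = (z_{α/2} + z_β)·√(2/n).
z-sum = 1.960 + 1.645 = 3.605.
d_min = 3.605 × √(2/537) = 3.605 × 0.0610 = 0.220.

d_min ≈ 0.22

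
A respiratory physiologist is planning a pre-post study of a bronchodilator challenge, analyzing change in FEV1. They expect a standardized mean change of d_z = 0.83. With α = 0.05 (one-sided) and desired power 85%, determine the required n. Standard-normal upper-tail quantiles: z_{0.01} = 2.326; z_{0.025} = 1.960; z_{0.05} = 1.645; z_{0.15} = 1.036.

n = 11 pairs

For a paired (one-sample on differences) test: n = ((z_{α} + z_β) / d)².
z_{α} + z_β = 1.645 + 1.036 = 2.681.
n = (2.681 / 0.83)² = 3.230² = 10.43.
Round up.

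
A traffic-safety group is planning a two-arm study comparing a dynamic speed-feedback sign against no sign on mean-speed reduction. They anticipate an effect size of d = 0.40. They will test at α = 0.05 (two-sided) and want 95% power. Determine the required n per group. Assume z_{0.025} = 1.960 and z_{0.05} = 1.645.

For two independent groups with equal n: n = 2·((z_{α/2} + z_β) / d)².
z_{α/2} + z_β = 1.960 + 1.645 = 3.605.
n = 2 × (3.605 / 0.40)² = 2 × 9.012² = 2 × 81.23 = 162.5.
Round up to the next whole participant.

n = 163 per group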